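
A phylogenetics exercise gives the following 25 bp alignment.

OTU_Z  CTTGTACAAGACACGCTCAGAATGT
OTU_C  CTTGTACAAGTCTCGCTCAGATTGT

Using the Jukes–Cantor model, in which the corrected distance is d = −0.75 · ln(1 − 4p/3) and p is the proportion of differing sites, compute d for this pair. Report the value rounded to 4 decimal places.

Differing sites — 11:A/T; 13:A/T; 22:A/T.
p = 3/25 = 0.120000.
d = −0.75 · ln(1 − (4/3)·0.120000) = −0.75 · ln(0.840000) = −0.75 · (-0.174353) = 0.1308.

0.1308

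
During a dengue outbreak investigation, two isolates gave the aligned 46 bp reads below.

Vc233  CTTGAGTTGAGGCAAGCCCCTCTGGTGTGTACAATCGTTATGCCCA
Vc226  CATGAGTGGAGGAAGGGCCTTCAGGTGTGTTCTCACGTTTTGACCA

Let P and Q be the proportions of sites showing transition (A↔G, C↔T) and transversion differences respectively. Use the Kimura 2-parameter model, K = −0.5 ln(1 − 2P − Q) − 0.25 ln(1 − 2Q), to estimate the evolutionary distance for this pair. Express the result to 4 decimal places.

0.3600

Mismatches occur at site 2 (T↔A, transversion), site 8 (T↔G, transversion), site 13 (C↔A, transversion), site 15 (A↔G, transition), site 17 (C↔G, transversion), site 20 (C↔T, transition), site 23 (T↔A, transversion), site 31 (A↔T, transversion), site 33 (A↔T, transversion), site 34 (A↔C, transversion), site 35 (T↔A, transversion), site 40 (A↔T, transversion), site 43 (C↔A, transversion).
Of the 13 differences, 2 transitions and 11 transversions over 46 sites: P = 2/46 = 0.043478, Q = 11/46 = 0.239130.
d = −0.5·ln(0.673914) − 0.25·ln(0.521740) = −0.5·(-0.394653) − 0.25·(-0.650586) = 0.3600.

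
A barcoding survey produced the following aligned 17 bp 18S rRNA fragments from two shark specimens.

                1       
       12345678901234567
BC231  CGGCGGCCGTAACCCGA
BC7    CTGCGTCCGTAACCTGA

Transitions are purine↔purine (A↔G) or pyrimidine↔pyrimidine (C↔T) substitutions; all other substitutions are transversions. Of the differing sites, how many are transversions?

The sequences differ at positions 2 (G/T, transversion), 6 (G/T, transversion), 15 (C/T, transition).
Of the 3 differences, 1 transition and 2 transversions, so the answer is 2.

2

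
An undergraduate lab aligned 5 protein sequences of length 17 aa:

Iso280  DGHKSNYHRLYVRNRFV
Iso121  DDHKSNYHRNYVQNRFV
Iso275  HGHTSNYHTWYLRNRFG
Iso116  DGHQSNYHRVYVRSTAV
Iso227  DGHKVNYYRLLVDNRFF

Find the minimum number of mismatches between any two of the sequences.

3

Pairwise Hamming distances:
  Iso280 vs Iso121: 3
  Iso280 vs Iso275: 6
  Iso280 vs Iso116: 5
  Iso280 vs Iso227: 5
  Iso121 vs Iso275: 8
  Iso121 vs Iso116: 7
  Iso121 vs Iso227: 7
  Iso275 vs Iso116: 9
  Iso275 vs Iso227: 10
  Iso116 vs Iso227: 10
The smallest is 3, between Iso280 and Iso121.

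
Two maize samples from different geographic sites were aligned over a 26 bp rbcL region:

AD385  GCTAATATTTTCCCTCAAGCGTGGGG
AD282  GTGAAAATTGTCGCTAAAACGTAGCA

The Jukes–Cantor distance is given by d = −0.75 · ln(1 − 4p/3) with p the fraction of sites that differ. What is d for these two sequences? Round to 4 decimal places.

Mismatches occur at site 2 (C→T), site 3 (T→G), site 6 (T→A), site 10 (T→G), site 13 (C→G), site 16 (C→A), site 19 (G→A), site 23 (G→A), site 25 (G→C), site 26 (G→A).
p = 10/26 = 0.384615.
d = −0.75 · ln(1 − (4/3)·0.384615) = −0.75 · ln(0.487180) = −0.75 · (-0.719122) = 0.5393.

0.5393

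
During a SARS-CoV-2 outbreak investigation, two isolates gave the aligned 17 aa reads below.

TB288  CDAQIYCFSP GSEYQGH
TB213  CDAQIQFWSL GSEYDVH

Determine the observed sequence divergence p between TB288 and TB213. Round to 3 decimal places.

The sequences differ at positions 6 (Y/Q), 7 (C/F), 8 (F/W), 10 (P/L), 15 (Q/D), 16 (G/V).
There are 6 differences over 17 sites, so p = 6/17 = 0.353.

0.353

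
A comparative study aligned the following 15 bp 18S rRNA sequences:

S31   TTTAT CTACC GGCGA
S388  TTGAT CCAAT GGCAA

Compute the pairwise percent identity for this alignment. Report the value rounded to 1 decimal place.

66.7%

The sequences differ at positions 3 (T/G), 7 (T/C), 9 (C/A), 10 (C/T), 14 (G/A).
10 of the 15 sites match, so the percent identity is 10/15 × 100 = 66.7%.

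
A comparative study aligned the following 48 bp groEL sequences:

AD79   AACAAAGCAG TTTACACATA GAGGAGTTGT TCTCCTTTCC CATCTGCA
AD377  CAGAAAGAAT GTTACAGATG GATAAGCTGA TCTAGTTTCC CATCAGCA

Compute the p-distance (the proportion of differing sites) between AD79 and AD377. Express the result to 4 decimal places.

The sequences differ at positions 1 (A/C), 3 (C/G), 8 (C/A), 10 (G/T), 11 (T/G), 17 (C/G), 20 (A/G), 23 (G/T), 24 (G/A), 27 (T/C), 30 (T/A), 34 (C/A), 35 (C/G), 45 (T/A).
There are 14 differences over 48 sites, so p = 14/48 = 0.2917.

0.2917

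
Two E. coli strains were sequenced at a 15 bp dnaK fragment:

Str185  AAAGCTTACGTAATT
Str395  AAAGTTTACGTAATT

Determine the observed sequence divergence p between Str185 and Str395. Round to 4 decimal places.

The sequences differ at position 5 (C/T).
There are 1 differences over 15 sites, so p = 1/15 = 0.0667.

0.0667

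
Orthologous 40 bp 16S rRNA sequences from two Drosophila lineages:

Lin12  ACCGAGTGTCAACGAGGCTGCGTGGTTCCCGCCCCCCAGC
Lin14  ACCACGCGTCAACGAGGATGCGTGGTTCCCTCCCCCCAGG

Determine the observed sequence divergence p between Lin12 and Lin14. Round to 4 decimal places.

0.1500

The sequences differ at positions 4 (G/A), 5 (A/C), 7 (T/C), 18 (C/A), 31 (G/T), 40 (C/G).
There are 6 differences over 40 sites, so p = 6/40 = 0.1500.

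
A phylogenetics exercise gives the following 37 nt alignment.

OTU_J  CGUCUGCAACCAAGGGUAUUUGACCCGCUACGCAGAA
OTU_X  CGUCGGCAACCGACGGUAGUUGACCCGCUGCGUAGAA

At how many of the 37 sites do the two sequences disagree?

6

Mismatches occur at site 5 (U→G), site 12 (A→G), site 14 (G→C), site 19 (U→G), site 30 (A→G), site 33 (C→U).
That gives 6 mismatches out of 37 aligned sites, so the Hamming distance is 6.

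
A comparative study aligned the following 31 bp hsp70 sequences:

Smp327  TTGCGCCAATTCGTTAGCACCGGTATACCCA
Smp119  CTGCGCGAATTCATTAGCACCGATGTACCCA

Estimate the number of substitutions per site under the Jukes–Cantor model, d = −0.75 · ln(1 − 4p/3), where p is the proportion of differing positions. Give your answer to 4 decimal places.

0.1816

The sequences differ at positions 1 (T/C), 7 (C/G), 13 (G/A), 23 (G/A), 25 (A/G).
p = 5/31 = 0.161290.
d = −0.75 · ln(1 − (4/3)·0.161290) = −0.75 · ln(0.784947) = −0.75 · (-0.242139) = 0.1816.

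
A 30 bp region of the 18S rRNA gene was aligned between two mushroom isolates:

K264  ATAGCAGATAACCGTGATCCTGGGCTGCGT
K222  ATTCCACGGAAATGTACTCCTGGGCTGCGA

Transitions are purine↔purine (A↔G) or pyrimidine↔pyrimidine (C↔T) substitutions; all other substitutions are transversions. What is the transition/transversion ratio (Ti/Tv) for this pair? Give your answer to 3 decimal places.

Mismatches occur at site 3 (A↔T, transversion), site 4 (G↔C, transversion), site 7 (G↔C, transversion), site 8 (A↔G, transition), site 9 (T↔G, transversion), site 12 (C↔A, transversion), site 13 (C↔T, transition), site 16 (G↔A, transition), site 17 (A↔C, transversion), site 30 (T↔A, transversion).
Of the 10 differences, 3 transitions and 7 transversions, so Ti/Tv = 3/7 = 0.429.

0.429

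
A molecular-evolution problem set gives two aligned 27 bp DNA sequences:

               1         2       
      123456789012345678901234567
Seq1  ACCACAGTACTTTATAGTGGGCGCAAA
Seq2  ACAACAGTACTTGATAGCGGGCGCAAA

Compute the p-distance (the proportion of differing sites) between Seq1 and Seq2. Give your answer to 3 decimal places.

0.111

Mismatches occur at site 3 (C→A), site 13 (T→G), site 18 (T→C).
There are 3 differences over 27 sites, so p = 3/27 = 0.111.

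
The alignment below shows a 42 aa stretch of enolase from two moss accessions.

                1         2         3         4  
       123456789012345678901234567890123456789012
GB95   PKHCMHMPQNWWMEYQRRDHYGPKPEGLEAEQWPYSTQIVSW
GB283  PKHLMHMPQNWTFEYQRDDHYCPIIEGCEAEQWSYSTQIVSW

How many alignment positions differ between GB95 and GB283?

Mismatches occur at site 4 (C/L), site 12 (W/T), site 13 (M/F), site 18 (R/D), site 22 (G/C), site 24 (K/I), site 25 (P/I), site 28 (L/C), site 34 (P/S).
That gives 9 mismatches out of 42 aligned sites, so the Hamming distance is 9.

9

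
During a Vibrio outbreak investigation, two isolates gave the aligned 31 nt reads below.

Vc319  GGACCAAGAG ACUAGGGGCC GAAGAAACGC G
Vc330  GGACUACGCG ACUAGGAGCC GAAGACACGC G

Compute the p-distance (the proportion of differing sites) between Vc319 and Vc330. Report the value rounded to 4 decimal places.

Differing sites — 5:C/U; 7:A/C; 9:A/C; 17:G/A; 26:A/C.
There are 5 differences over 31 sites, so p = 5/31 = 0.1613.

0.1613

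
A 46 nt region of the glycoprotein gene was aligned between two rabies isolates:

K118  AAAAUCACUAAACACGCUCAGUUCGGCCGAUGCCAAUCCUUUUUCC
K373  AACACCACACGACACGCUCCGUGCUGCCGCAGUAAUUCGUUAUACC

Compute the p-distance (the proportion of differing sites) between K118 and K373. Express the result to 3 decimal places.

0.348

Mismatches occur at site 3 (A→C), site 5 (U→C), site 9 (U→A), site 10 (A→C), site 11 (A→G), site 20 (A→C), site 23 (U→G), site 25 (G→U), site 30 (A→C), site 31 (U→A), site 33 (C→U), site 34 (C→A), site 36 (A→U), site 39 (C→G), site 42 (U→A), site 44 (U→A).
There are 16 differences over 46 sites, so p = 16/46 = 0.348.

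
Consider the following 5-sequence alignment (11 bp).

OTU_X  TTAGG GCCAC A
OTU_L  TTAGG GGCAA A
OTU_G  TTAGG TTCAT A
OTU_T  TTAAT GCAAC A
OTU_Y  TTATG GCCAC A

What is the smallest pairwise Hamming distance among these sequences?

Pairwise Hamming distances:
  OTU_X vs OTU_L: 2
  OTU_X vs OTU_G: 3
  OTU_X vs OTU_T: 3
  OTU_X vs OTU_Y: 1
  OTU_L vs OTU_G: 3
  OTU_L vs OTU_T: 5
  OTU_L vs OTU_Y: 3
  OTU_G vs OTU_T: 6
  OTU_G vs OTU_Y: 4
  OTU_T vs OTU_Y: 3
The smallest is 1, between OTU_X and OTU_Y.

1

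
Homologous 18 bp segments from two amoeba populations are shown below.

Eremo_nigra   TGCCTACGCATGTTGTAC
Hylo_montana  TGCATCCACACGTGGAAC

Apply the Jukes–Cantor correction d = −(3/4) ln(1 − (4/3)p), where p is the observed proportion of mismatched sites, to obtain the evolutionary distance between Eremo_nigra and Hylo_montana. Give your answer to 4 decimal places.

The sequences differ at positions 4 (C/A), 6 (A/C), 8 (G/A), 11 (T/C), 14 (T/G), 16 (T/A).
p = 6/18 = 0.333333.
d = −0.75 · ln(1 − (4/3)·0.333333) = −0.75 · ln(0.555556) = −0.75 · (-0.587786) = 0.4408.

0.4408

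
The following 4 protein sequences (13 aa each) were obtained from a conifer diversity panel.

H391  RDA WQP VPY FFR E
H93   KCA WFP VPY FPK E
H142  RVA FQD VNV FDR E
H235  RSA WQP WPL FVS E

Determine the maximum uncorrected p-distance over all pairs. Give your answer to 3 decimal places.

0.692

Pairwise Hamming distances:
  H391 vs H93: 5
  H391 vs H142: 6
  H391 vs H235: 5
  H93 vs H142: 9
  H93 vs H235: 7
  H142 vs H235: 8
The largest is 9 mismatches, between H93 and H142; p = 9/13 = 0.692.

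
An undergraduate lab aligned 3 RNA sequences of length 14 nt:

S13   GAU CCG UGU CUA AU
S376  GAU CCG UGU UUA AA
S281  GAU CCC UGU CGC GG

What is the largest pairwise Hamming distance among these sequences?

6

Pairwise Hamming distances:
  S13 vs S376: 2
  S13 vs S281: 5
  S376 vs S281: 6
The largest is 6, between S376 and S281.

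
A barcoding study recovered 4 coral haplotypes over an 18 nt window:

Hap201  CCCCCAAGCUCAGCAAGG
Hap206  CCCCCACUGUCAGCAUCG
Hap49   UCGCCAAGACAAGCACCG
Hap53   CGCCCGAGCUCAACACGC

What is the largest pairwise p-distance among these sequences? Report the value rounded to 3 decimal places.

0.556

Pairwise Hamming distances:
  Hap201 vs Hap206: 5
  Hap201 vs Hap49: 7
  Hap201 vs Hap53: 5
  Hap206 vs Hap49: 8
  Hap206 vs Hap53: 9
  Hap49 vs Hap53: 10
The largest is 10 mismatches, between Hap49 and Hap53; p = 10/18 = 0.556.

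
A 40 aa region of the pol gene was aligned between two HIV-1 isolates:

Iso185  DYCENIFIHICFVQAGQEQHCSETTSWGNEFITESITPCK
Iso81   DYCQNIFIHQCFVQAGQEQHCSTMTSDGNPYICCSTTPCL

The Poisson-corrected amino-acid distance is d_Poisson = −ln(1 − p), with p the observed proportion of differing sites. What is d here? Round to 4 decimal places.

0.3216

Differing sites — 4:E/Q; 10:I/Q; 23:E/T; 24:T/M; 27:W/D; 30:E/P; 31:F/Y; 33:T/C; 34:E/C; 36:I/T; 40:K/L.
p = 11/40 = 0.275000.
d = −ln(1 − 0.275000) = −ln(0.725000) = 0.3216.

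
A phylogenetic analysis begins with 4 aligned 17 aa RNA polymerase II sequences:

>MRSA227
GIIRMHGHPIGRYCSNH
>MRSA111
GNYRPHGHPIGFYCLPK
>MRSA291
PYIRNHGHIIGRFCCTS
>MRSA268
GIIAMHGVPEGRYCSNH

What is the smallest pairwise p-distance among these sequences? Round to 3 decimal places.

Pairwise Hamming distances:
  MRSA227 vs MRSA111: 7
  MRSA227 vs MRSA291: 8
  MRSA227 vs MRSA268: 3
  MRSA111 vs MRSA291: 10
  MRSA111 vs MRSA268: 10
  MRSA291 vs MRSA268: 11
The smallest is 3 mismatches, between MRSA227 and MRSA268; p = 3/17 = 0.176.

0.176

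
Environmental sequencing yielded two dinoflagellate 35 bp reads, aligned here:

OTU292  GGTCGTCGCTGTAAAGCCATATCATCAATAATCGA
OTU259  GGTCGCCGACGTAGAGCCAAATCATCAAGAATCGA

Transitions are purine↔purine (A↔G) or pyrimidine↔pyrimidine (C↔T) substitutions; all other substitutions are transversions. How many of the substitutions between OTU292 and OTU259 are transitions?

Mismatches occur at site 6 (T↔C, transition), site 9 (C↔A, transversion), site 10 (T↔C, transition), site 14 (A↔G, transition), site 20 (T↔A, transversion), site 29 (T↔G, transversion).
Of the 6 differences, 3 transitions and 3 transversions, so the answer is 3.

3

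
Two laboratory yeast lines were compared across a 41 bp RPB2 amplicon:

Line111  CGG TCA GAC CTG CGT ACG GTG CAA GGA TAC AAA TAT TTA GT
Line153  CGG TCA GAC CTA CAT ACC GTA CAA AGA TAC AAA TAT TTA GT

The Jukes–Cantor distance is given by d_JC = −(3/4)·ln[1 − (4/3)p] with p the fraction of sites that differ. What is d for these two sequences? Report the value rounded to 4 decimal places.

0.1331

Mismatches occur at site 12 (G→A), site 14 (G→A), site 18 (G→C), site 21 (G→A), site 25 (G→A).
p = 5/41 = 0.121951.
d = −0.75 · ln(1 − (4/3)·0.121951) = −0.75 · ln(0.837399) = −0.75 · (-0.177455) = 0.1331.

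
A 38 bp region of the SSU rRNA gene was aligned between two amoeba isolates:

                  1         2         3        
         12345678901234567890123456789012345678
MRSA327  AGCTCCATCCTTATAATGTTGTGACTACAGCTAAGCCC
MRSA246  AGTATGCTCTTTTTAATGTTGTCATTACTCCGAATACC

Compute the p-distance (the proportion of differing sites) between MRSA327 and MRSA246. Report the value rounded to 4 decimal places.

Differing sites — 3:C/T; 4:T/A; 5:C/T; 6:C/G; 7:A/C; 10:C/T; 13:A/T; 23:G/C; 25:C/T; 29:A/T; 30:G/C; 32:T/G; 35:G/T; 36:C/A.
There are 14 differences over 38 sites, so p = 14/38 = 0.3684.

0.3684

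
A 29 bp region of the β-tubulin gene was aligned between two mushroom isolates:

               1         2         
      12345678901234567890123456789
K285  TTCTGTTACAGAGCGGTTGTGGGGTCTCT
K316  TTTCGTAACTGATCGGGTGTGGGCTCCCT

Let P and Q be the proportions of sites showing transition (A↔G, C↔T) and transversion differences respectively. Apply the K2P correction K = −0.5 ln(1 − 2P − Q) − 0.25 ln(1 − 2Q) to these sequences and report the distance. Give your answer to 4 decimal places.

Differing sites — 3:C/T (Ti); 4:T/C (Ti); 7:T/A (Tv); 10:A/T (Tv); 13:G/T (Tv); 17:T/G (Tv); 24:G/C (Tv); 27:T/C (Ti).
Of the 8 differences, 3 transitions and 5 transversions over 29 sites: P = 3/29 = 0.103448, Q = 5/29 = 0.172414.
d = −0.5·ln(0.620690) − 0.25·ln(0.655172) = −0.5·(-0.476924) − 0.25·(-0.422857) = 0.3442.

0.3442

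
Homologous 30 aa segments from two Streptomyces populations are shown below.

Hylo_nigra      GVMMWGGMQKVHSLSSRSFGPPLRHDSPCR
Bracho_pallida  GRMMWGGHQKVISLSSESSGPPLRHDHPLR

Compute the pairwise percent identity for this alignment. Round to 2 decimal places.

76.67%

Differing sites — 2:V/R; 8:M/H; 12:H/I; 17:R/E; 19:F/S; 27:S/H; 29:C/L.
23 of the 30 sites match, so the percent identity is 23/30 × 100 = 76.67%.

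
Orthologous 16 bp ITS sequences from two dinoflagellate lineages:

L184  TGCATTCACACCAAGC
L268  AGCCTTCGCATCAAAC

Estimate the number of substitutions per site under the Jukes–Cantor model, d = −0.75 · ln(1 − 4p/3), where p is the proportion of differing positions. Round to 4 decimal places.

0.4042

Differing sites — 1:T/A; 4:A/C; 8:A/G; 11:C/T; 15:G/A.
p = 5/16 = 0.312500.
d = −0.75 · ln(1 − (4/3)·0.312500) = −0.75 · ln(0.583333) = −0.75 · (-0.538997) = 0.4042.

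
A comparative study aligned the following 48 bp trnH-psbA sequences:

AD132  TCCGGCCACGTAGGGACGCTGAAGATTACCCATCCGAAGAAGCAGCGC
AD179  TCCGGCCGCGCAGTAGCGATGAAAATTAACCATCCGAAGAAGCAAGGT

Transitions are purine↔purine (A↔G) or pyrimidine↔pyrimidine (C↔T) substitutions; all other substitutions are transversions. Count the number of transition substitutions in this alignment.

Mismatches occur at site 8 (A→G, transition), site 11 (T→C, transition), site 14 (G→T, transversion), site 15 (G→A, transition), site 16 (A→G, transition), site 19 (C→A, transversion), site 24 (G→A, transition), site 29 (C→A, transversion), site 45 (G→A, transition), site 46 (C→G, transversion), site 48 (C→T, transition).
Of the 11 differences, 7 transitions and 4 transversions, so the answer is 7.

7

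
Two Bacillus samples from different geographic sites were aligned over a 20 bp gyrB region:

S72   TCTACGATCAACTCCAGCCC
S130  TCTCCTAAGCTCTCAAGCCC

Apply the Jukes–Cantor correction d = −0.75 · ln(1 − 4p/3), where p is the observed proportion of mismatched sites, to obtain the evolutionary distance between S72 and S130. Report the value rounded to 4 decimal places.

0.4715

Mismatches occur at site 4 (A→C), site 6 (G→T), site 8 (T→A), site 9 (C→G), site 10 (A→C), site 11 (A→T), site 15 (C→A).
p = 7/20 = 0.350000.
d = −0.75 · ln(1 − (4/3)·0.350000) = −0.75 · ln(0.533333) = −0.75 · (-0.628609) = 0.4715.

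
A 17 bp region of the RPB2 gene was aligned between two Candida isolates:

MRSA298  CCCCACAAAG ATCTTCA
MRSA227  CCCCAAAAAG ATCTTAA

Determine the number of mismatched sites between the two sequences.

2

The sequences differ at positions 6 (C/A), 16 (C/A).
That gives 2 mismatches out of 17 aligned sites, so the Hamming distance is 2.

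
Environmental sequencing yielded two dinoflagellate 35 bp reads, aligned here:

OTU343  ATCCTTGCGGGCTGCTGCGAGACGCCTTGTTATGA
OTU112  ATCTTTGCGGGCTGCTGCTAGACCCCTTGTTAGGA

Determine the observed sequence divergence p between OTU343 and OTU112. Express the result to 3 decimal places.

0.114

The sequences differ at positions 4 (C/T), 19 (G/T), 24 (G/C), 33 (T/G).
There are 4 differences over 35 sites, so p = 4/35 = 0.114.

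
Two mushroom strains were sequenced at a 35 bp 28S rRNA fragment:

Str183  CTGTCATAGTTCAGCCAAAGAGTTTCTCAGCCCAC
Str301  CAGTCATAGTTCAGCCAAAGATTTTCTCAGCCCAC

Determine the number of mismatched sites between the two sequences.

2

Differing sites — 2:T/A; 22:G/T.
That gives 2 mismatches out of 35 aligned sites, so the Hamming distance is 2.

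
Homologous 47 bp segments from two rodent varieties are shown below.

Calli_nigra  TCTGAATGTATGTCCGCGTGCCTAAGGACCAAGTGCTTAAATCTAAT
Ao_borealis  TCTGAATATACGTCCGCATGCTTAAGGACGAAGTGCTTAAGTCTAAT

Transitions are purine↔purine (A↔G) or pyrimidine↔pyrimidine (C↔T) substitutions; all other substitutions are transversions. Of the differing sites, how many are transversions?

Differing sites — 8:G/A (Ti); 11:T/C (Ti); 18:G/A (Ti); 22:C/T (Ti); 30:C/G (Tv); 41:A/G (Ti).
Of the 6 differences, 5 transitions and 1 transversion, so the answer is 1.

1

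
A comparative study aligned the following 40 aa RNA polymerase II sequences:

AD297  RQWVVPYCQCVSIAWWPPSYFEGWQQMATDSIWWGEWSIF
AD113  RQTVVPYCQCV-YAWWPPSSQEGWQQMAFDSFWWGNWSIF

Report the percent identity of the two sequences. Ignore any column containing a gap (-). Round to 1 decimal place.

82.1%

Excluding the 1 gap column leaves 39 comparable sites.
Differing sites — 3:W/T; 13:I/Y; 20:Y/S; 21:F/Q; 29:T/F; 32:I/F; 36:E/N.
32 of the 39 comparable sites match, so the percent identity is 32/39 × 100 = 82.1%.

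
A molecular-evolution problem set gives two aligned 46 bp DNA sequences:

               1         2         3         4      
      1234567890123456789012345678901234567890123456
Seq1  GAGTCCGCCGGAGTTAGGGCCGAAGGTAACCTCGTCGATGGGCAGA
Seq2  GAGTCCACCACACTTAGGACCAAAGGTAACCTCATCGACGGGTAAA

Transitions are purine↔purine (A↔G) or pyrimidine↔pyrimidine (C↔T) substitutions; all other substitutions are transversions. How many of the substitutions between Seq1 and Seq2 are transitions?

The sequences differ at positions 7 (G/A, transition), 10 (G/A, transition), 11 (G/C, transversion), 13 (G/C, transversion), 19 (G/A, transition), 22 (G/A, transition), 34 (G/A, transition), 39 (T/C, transition), 43 (C/T, transition), 45 (G/A, transition).
Of the 10 differences, 8 transitions and 2 transversions, so the answer is 8.

8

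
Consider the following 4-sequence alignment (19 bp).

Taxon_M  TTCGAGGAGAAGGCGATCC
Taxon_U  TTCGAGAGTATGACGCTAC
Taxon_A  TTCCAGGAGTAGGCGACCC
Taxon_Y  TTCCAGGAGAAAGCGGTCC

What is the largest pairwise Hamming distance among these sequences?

Pairwise Hamming distances:
  Taxon_M vs Taxon_U: 7
  Taxon_M vs Taxon_A: 3
  Taxon_M vs Taxon_Y: 3
  Taxon_U vs Taxon_A: 10
  Taxon_U vs Taxon_Y: 9
  Taxon_A vs Taxon_Y: 4
The largest is 10, between Taxon_U and Taxon_A.

10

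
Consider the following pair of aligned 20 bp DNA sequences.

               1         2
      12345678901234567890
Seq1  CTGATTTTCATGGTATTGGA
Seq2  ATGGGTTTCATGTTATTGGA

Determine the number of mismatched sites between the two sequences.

The sequences differ at positions 1 (C/A), 4 (A/G), 5 (T/G), 13 (G/T).
That gives 4 mismatches out of 20 aligned sites, so the Hamming distance is 4.

4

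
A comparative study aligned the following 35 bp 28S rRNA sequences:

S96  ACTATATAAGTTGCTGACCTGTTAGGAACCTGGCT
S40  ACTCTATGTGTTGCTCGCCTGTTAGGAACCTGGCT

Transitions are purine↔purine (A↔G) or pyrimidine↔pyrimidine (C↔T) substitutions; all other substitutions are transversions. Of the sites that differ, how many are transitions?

2

The sequences differ at positions 4 (A/C, transversion), 8 (A/G, transition), 9 (A/T, transversion), 16 (G/C, transversion), 17 (A/G, transition).
Of the 5 differences, 2 transitions and 3 transversions, so the answer is 2.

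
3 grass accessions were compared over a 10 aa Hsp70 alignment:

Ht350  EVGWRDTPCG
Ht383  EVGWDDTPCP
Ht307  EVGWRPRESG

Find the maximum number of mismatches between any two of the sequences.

6

Pairwise Hamming distances:
  Ht350 vs Ht383: 2
  Ht350 vs Ht307: 4
  Ht383 vs Ht307: 6
The largest is 6, between Ht383 and Ht307.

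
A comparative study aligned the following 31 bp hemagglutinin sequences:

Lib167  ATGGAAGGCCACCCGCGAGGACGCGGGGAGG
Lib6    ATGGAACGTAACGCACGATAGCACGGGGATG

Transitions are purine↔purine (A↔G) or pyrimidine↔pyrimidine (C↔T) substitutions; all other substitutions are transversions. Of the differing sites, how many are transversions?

5

Mismatches occur at site 7 (G/C, transversion), site 9 (C/T, transition), site 10 (C/A, transversion), site 13 (C/G, transversion), site 15 (G/A, transition), site 19 (G/T, transversion), site 20 (G/A, transition), site 21 (A/G, transition), site 23 (G/A, transition), site 30 (G/T, transversion).
Of the 10 differences, 5 transitions and 5 transversions, so the answer is 5.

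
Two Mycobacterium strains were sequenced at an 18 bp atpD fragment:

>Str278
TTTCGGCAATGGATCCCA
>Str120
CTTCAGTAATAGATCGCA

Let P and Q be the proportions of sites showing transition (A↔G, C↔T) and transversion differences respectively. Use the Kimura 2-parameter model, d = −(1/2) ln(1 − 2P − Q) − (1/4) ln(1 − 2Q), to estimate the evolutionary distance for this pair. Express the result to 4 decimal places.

0.3760

Mismatches occur at site 1 (T↔C, transition), site 5 (G↔A, transition), site 7 (C↔T, transition), site 11 (G↔A, transition), site 16 (C↔G, transversion).
Of the 5 differences, 4 transitions and 1 transversion over 18 sites: P = 4/18 = 0.222222, Q = 1/18 = 0.055556.
d = −0.5·ln(0.500000) − 0.25·ln(0.888888) = −0.5·(-0.693147) − 0.25·(-0.117784) = 0.3760.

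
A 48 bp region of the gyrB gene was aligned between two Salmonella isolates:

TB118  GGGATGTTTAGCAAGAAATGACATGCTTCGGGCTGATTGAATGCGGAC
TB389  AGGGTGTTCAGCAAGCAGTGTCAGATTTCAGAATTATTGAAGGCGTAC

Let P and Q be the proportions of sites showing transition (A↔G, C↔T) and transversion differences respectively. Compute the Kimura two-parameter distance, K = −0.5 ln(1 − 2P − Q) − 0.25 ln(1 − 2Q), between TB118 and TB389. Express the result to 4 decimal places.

0.4124

The sequences differ at positions 1 (G/A, transition), 4 (A/G, transition), 9 (T/C, transition), 16 (A/C, transversion), 18 (A/G, transition), 21 (A/T, transversion), 24 (T/G, transversion), 25 (G/A, transition), 26 (C/T, transition), 30 (G/A, transition), 32 (G/A, transition), 33 (C/A, transversion), 35 (G/T, transversion), 42 (T/G, transversion), 46 (G/T, transversion).
Of the 15 differences, 8 transitions and 7 transversions over 48 sites: P = 8/48 = 0.166667, Q = 7/48 = 0.145833.
d = −0.5·ln(0.520833) − 0.25·ln(0.708334) = −0.5·(-0.652326) − 0.25·(-0.344840) = 0.4124.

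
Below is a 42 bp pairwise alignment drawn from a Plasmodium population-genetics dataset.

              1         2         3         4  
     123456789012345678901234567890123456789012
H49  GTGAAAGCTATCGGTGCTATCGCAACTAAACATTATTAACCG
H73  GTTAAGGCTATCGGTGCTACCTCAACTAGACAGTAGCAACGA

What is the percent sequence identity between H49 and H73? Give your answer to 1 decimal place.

The sequences differ at positions 3 (G/T), 6 (A/G), 20 (T/C), 22 (G/T), 29 (A/G), 33 (T/G), 36 (T/G), 37 (T/C), 41 (C/G), 42 (G/A).
32 of the 42 sites match, so the percent identity is 32/42 × 100 = 76.2%.

76.2%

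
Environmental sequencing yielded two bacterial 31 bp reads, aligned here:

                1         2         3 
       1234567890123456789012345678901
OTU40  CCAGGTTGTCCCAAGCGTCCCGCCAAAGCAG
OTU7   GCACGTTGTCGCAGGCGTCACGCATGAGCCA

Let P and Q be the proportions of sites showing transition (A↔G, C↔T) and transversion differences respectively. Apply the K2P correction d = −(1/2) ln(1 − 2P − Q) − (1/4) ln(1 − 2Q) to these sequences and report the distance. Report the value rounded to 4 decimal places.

Differing sites — 1:C/G (Tv); 4:G/C (Tv); 11:C/G (Tv); 14:A/G (Ti); 20:C/A (Tv); 24:C/A (Tv); 25:A/T (Tv); 26:A/G (Ti); 30:A/C (Tv); 31:G/A (Ti).
Of the 10 differences, 3 transitions and 7 transversions over 31 sites: P = 3/31 = 0.096774, Q = 7/31 = 0.225806.
d = −0.5·ln(0.580646) − 0.25·ln(0.548388) = −0.5·(-0.543614) − 0.25·(-0.600772) = 0.4220.

0.4220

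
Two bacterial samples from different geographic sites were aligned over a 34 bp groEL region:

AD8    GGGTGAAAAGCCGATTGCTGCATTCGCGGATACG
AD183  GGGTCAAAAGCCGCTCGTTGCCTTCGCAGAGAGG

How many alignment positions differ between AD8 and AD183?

Mismatches occur at site 5 (G↔C), site 14 (A↔C), site 16 (T↔C), site 18 (C↔T), site 22 (A↔C), site 28 (G↔A), site 31 (T↔G), site 33 (C↔G).
That gives 8 mismatches out of 34 aligned sites, so the Hamming distance is 8.

8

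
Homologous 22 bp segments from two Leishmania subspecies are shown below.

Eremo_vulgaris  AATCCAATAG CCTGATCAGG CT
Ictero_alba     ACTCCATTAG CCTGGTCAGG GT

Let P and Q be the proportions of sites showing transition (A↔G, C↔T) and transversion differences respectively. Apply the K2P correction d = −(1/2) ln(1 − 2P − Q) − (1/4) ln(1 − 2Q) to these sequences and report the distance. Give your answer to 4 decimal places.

The sequences differ at positions 2 (A/C, transversion), 7 (A/T, transversion), 15 (A/G, transition), 21 (C/G, transversion).
Of the 4 differences, 1 transition and 3 transversions over 22 sites: P = 1/22 = 0.045455, Q = 3/22 = 0.136364.
d = −0.5·ln(0.772726) − 0.25·ln(0.727272) = −0.5·(-0.257831) − 0.25·(-0.318455) = 0.2085.

0.2085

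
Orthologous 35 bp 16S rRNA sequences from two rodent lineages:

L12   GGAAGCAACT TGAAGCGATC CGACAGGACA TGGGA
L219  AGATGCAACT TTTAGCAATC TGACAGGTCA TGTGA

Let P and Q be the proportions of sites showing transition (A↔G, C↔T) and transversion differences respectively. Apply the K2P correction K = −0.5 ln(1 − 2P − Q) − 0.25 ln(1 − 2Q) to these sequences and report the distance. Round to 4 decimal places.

0.2728

The sequences differ at positions 1 (G/A, transition), 4 (A/T, transversion), 12 (G/T, transversion), 13 (A/T, transversion), 17 (G/A, transition), 21 (C/T, transition), 28 (A/T, transversion), 33 (G/T, transversion).
Of the 8 differences, 3 transitions and 5 transversions over 35 sites: P = 3/35 = 0.085714, Q = 5/35 = 0.142857.
d = −0.5·ln(0.685715) − 0.25·ln(0.714286) = −0.5·(-0.377293) − 0.25·(-0.336472) = 0.2728.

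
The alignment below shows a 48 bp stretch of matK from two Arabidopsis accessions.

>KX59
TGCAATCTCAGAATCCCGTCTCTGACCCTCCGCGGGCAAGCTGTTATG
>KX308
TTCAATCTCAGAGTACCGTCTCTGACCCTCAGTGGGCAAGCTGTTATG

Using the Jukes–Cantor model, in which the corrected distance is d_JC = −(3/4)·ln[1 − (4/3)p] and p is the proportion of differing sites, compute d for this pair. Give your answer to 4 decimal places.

0.1121

The sequences differ at positions 2 (G/T), 13 (A/G), 15 (C/A), 31 (C/A), 33 (C/T).
p = 5/48 = 0.104167.
d = −0.75 · ln(1 − (4/3)·0.104167) = −0.75 · ln(0.861111) = −0.75 · (-0.149532) = 0.1121.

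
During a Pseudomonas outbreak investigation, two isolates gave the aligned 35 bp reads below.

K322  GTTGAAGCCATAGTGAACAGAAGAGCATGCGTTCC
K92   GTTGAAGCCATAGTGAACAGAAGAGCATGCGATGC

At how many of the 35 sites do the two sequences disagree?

2

Differing sites — 32:T/A; 34:C/G.
That gives 2 mismatches out of 35 aligned sites, so the Hamming distance is 2.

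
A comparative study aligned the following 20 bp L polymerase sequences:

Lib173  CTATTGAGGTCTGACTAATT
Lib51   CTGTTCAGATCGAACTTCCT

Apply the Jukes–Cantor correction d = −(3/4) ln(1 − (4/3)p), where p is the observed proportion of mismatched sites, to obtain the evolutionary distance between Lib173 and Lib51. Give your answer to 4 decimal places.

0.5716

Mismatches occur at site 3 (A→G), site 6 (G→C), site 9 (G→A), site 12 (T→G), site 13 (G→A), site 17 (A→T), site 18 (A→C), site 19 (T→C).
p = 8/20 = 0.400000.
d = −0.75 · ln(1 − (4/3)·0.400000) = −0.75 · ln(0.466667) = −0.75 · (-0.762139) = 0.5716.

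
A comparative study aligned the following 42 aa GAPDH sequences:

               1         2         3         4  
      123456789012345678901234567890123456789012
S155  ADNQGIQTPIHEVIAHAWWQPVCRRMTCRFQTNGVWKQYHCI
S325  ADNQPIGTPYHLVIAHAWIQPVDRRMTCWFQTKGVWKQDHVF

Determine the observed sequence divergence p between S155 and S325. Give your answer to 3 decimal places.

Mismatches occur at site 5 (G/P), site 7 (Q/G), site 10 (I/Y), site 12 (E/L), site 19 (W/I), site 23 (C/D), site 29 (R/W), site 33 (N/K), site 39 (Y/D), site 41 (C/V), site 42 (I/F).
There are 11 differences over 42 sites, so p = 11/42 = 0.262.

0.262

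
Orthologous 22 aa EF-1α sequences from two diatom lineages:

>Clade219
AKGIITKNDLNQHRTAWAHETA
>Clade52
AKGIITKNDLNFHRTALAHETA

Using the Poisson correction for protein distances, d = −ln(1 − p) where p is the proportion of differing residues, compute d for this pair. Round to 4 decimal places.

0.0953

The sequences differ at positions 12 (Q/F), 17 (W/L).
p = 2/22 = 0.090909.
d = −ln(1 − 0.090909) = −ln(0.909091) = 0.0953.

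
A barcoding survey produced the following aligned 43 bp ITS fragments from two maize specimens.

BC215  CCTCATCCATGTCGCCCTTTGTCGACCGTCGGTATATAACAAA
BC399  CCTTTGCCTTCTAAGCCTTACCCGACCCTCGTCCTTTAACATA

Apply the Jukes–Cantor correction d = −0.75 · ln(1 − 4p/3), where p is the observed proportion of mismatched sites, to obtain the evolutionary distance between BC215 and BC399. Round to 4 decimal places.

Differing sites — 4:C/T; 5:A/T; 6:T/G; 9:A/T; 11:G/C; 13:C/A; 14:G/A; 15:C/G; 20:T/A; 21:G/C; 22:T/C; 28:G/C; 32:G/T; 33:T/C; 34:A/C; 36:A/T; 42:A/T.
p = 17/43 = 0.395349.
d = −0.75 · ln(1 − (4/3)·0.395349) = −0.75 · ln(0.472868) = −0.75 · (-0.748939) = 0.5617.

0.5617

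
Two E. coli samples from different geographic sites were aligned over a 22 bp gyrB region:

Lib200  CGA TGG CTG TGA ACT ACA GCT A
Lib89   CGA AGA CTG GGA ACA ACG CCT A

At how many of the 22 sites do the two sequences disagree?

6

Differing sites — 4:T/A; 6:G/A; 10:T/G; 15:T/A; 18:A/G; 19:G/C.
That gives 6 mismatches out of 22 aligned sites, so the Hamming distance is 6.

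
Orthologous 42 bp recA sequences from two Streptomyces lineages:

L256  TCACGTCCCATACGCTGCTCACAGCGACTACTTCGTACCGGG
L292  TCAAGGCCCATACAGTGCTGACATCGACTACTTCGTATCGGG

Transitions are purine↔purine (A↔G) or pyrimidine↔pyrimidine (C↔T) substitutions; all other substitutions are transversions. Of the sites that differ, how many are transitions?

Differing sites — 4:C/A (Tv); 6:T/G (Tv); 14:G/A (Ti); 15:C/G (Tv); 20:C/G (Tv); 24:G/T (Tv); 38:C/T (Ti).
Of the 7 differences, 2 transitions and 5 transversions, so the answer is 2.

2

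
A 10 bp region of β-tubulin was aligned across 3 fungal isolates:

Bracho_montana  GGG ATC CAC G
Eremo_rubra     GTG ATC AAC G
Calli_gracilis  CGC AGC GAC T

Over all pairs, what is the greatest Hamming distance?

6

Pairwise Hamming distances:
  Bracho_montana vs Eremo_rubra: 2
  Bracho_montana vs Calli_gracilis: 5
  Eremo_rubra vs Calli_gracilis: 6
The largest is 6, between Eremo_rubra and Calli_gracilis.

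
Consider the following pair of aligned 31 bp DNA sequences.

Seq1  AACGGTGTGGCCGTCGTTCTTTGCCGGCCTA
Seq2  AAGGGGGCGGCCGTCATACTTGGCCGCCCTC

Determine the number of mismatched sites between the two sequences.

Mismatches occur at site 3 (C/G), site 6 (T/G), site 8 (T/C), site 16 (G/A), site 18 (T/A), site 22 (T/G), site 27 (G/C), site 31 (A/C).
That gives 8 mismatches out of 31 aligned sites, so the Hamming distance is 8.

8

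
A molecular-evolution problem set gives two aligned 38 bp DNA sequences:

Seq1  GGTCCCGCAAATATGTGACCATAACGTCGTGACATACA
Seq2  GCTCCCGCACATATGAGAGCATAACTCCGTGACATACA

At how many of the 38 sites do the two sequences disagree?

The sequences differ at positions 2 (G/C), 10 (A/C), 16 (T/A), 19 (C/G), 26 (G/T), 27 (T/C).
That gives 6 mismatches out of 38 aligned sites, so the Hamming distance is 6.

6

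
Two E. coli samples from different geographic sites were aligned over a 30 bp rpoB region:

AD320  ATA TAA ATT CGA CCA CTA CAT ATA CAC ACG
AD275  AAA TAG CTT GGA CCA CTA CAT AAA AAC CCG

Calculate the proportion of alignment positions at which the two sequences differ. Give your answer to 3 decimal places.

0.233

Mismatches occur at site 2 (T→A), site 6 (A→G), site 7 (A→C), site 10 (C→G), site 23 (T→A), site 25 (C→A), site 28 (A→C).
There are 7 differences over 30 sites, so p = 7/30 = 0.233.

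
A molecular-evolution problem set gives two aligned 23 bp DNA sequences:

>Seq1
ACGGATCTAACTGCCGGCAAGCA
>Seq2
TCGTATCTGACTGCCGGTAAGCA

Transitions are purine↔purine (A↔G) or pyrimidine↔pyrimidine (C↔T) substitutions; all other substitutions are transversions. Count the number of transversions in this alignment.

2

Mismatches occur at site 1 (A/T, transversion), site 4 (G/T, transversion), site 9 (A/G, transition), site 18 (C/T, transition).
Of the 4 differences, 2 transitions and 2 transversions, so the answer is 2.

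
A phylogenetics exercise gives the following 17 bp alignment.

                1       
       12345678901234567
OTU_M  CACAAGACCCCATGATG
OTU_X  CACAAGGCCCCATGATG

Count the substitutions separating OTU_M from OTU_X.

1

Differing sites — 7:A/G.
That gives 1 mismatch out of 17 aligned sites, so the Hamming distance is 1.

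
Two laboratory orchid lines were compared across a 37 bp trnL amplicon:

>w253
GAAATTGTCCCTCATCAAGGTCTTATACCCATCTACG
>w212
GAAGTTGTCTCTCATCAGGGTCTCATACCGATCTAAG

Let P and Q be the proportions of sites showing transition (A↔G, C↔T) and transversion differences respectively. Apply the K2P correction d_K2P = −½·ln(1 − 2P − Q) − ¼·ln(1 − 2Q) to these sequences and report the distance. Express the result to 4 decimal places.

0.1861

Differing sites — 4:A/G (Ti); 10:C/T (Ti); 18:A/G (Ti); 24:T/C (Ti); 30:C/G (Tv); 36:C/A (Tv).
Of the 6 differences, 4 transitions and 2 transversions over 37 sites: P = 4/37 = 0.108108, Q = 2/37 = 0.054054.
d = −0.5·ln(0.729730) − 0.25·ln(0.891892) = −0.5·(-0.315081) − 0.25·(-0.114410) = 0.1861.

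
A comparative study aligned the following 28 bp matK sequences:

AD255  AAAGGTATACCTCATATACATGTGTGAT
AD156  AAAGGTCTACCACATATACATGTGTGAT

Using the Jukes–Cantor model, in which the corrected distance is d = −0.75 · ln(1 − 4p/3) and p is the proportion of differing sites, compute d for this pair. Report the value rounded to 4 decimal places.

Differing sites — 7:A/C; 12:T/A.
p = 2/28 = 0.071429.
d = −0.75 · ln(1 − (4/3)·0.071429) = −0.75 · ln(0.904761) = −0.75 · (-0.100084) = 0.0751.

0.0751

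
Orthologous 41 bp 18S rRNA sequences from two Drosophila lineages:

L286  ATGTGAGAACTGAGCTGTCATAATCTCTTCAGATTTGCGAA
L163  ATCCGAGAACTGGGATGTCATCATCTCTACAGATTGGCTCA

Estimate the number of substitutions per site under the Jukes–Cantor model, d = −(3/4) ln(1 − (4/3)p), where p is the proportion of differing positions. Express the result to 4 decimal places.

The sequences differ at positions 3 (G/C), 4 (T/C), 13 (A/G), 15 (C/A), 22 (A/C), 29 (T/A), 36 (T/G), 39 (G/T), 40 (A/C).
p = 9/41 = 0.219512.
d = −0.75 · ln(1 − (4/3)·0.219512) = −0.75 · ln(0.707317) = −0.75 · (-0.346276) = 0.2597.

0.2597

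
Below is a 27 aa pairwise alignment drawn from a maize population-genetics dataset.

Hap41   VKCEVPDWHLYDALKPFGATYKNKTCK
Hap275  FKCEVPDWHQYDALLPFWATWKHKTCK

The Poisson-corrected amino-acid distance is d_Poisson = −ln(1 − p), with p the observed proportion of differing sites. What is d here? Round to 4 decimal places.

0.2513

Differing sites — 1:V/F; 10:L/Q; 15:K/L; 18:G/W; 21:Y/W; 23:N/H.
p = 6/27 = 0.222222.
d = −ln(1 − 0.222222) = −ln(0.777778) = 0.2513.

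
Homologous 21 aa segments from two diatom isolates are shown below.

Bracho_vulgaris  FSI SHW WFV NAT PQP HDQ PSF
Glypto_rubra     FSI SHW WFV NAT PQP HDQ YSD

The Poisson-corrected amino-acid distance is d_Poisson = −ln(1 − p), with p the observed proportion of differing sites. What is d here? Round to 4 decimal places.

The sequences differ at positions 19 (P/Y), 21 (F/D).
p = 2/21 = 0.095238.
d = −ln(1 − 0.095238) = −ln(0.904762) = 0.1001.

0.1001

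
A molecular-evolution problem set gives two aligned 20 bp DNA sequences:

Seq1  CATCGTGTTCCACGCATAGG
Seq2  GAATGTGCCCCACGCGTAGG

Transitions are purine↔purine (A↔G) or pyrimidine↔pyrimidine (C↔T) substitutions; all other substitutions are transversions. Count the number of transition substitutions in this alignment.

The sequences differ at positions 1 (C/G, transversion), 3 (T/A, transversion), 4 (C/T, transition), 8 (T/C, transition), 9 (T/C, transition), 16 (A/G, transition).
Of the 6 differences, 4 transitions and 2 transversions, so the answer is 4.

4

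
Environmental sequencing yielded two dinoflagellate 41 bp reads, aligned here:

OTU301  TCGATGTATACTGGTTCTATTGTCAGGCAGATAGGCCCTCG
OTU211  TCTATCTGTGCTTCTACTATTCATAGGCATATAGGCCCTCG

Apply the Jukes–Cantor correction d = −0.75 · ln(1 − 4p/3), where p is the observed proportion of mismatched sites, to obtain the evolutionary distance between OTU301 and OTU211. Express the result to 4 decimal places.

The sequences differ at positions 3 (G/T), 6 (G/C), 8 (A/G), 10 (A/G), 13 (G/T), 14 (G/C), 16 (T/A), 22 (G/C), 23 (T/A), 24 (C/T), 30 (G/T).
p = 11/41 = 0.268293.
d = −0.75 · ln(1 − (4/3)·0.268293) = −0.75 · ln(0.642276) = −0.75 · (-0.442737) = 0.3321.

0.3321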